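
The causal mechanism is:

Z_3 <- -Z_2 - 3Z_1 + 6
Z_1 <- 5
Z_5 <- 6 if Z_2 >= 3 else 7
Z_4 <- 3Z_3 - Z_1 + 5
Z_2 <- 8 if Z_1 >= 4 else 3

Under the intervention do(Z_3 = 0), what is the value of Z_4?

The intervention breaks the incoming arrows to Z_3: Z_3 <- -Z_2 - 3Z_1 + 6 no longer applies, and Z_3 = 0.
Z_4 = 3Z_3 - Z_1 + 5  [with Z_3=0, Z_1=5]  = 0

0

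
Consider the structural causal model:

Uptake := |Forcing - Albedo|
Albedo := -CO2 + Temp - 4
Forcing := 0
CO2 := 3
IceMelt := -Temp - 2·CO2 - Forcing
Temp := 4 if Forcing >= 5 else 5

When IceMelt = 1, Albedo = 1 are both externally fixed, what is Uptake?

1

The joint intervention fixes IceMelt = 1, Albedo = 1, removing each variable's own equation.
Uptake = |Forcing - Albedo|  [with Forcing=0, Albedo=1]  = 1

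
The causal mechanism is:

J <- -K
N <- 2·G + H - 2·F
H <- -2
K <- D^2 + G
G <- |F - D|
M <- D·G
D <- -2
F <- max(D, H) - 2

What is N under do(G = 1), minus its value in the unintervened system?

Intervening sets G = 1 and removes its equation (G <- |F - D|).
F = max(D, H) - 2  [with D=-2, H=-2]  = -4
N = 2·G + H - 2·F  [with G=1, H=-2, F=-4]  = 8
Without intervention: F = max(D, H) - 2  [with D=-2, H=-2]  = -4; G = |F - D|  [with F=-4, D=-2]  = 2; N = 2·G + H - 2·F  [with G=2, H=-2, F=-4]  = 10.
Change = 8 − 10 = -2.

-2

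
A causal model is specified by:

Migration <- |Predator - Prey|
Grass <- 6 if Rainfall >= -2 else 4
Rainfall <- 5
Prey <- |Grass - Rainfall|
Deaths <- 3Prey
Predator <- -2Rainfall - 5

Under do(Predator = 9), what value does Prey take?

Under do(Predator=9), the mechanism Predator <- -2Rainfall - 5 is discarded; Predator is fixed at 9.
Since Prey is not a descendant of the intervened variable, it is unaffected.
Grass = 6 if Rainfall >= -2 else 4  [with Rainfall=5]  = 6
Prey = |Grass - Rainfall|  [with Grass=6, Rainfall=5]  = 1

1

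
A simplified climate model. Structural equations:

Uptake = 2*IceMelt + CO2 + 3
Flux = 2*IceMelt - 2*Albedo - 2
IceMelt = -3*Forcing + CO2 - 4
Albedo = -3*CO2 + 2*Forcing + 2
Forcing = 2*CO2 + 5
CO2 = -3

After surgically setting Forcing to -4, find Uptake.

Under do(Forcing=-4), the mechanism Forcing = 2*CO2 + 5 is discarded; Forcing is fixed at -4.
IceMelt = -3*Forcing + CO2 - 4  [with Forcing=-4, CO2=-3]  = 5
Uptake = 2*IceMelt + CO2 + 3  [with IceMelt=5, CO2=-3]  = 10

10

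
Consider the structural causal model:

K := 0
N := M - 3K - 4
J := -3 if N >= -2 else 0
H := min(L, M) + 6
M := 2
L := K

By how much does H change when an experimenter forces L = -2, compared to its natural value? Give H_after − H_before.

-2

do(L=-2) replaces the equation L := K with the constant L = -2.
H = min(L, M) + 6  [with L=-2, M=2]  = 4
Without intervention: L = K  [with K=0]  = 0; H = min(L, M) + 6  [with L=0, M=2]  = 6.
Change = 4 − 6 = -2.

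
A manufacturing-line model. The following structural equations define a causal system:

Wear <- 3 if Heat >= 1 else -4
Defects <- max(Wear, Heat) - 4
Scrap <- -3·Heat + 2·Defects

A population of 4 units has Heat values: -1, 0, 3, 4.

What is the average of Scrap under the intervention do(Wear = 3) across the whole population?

-6

Every unit gets Wear=3 under the intervention. Scrap values become 1, -2, -11, -12; E[Scrap|do(Wear=3)] = -6.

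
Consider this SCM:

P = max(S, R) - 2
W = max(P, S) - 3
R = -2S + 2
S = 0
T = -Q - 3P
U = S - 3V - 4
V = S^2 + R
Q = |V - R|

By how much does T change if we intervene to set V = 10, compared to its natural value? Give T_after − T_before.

-8

The intervention breaks the incoming arrows to V: V = S^2 + R no longer applies, and V = 10.
R = -2S + 2  [with S=0]  = 2
Q = |V - R|  [with V=10, R=2]  = 8
P = max(S, R) - 2  [with S=0, R=2]  = 0
T = -Q - 3P  [with Q=8, P=0]  = -8
Without intervention: R = -2S + 2  [with S=0]  = 2; V = S^2 + R  [with S=0, R=2]  = 2; Q = |V - R|  [with V=2, R=2]  = 0; P = max(S, R) - 2  [with S=0, R=2]  = 0; T = -Q - 3P  [with Q=0, P=0]  = 0.
Change = -8 − 0 = -8.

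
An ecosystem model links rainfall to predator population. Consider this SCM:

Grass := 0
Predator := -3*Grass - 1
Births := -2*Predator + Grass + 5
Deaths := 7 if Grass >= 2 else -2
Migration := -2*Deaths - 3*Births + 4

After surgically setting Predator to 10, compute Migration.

do(Predator=10) replaces the equation Predator := -3*Grass - 1 with the constant Predator = 10.
Births = -2*Predator + Grass + 5  [with Predator=10, Grass=0]  = -15
Deaths = 7 if Grass >= 2 else -2  [with Grass=0]  = -2
Migration = -2*Deaths - 3*Births + 4  [with Deaths=-2, Births=-15]  = 53

53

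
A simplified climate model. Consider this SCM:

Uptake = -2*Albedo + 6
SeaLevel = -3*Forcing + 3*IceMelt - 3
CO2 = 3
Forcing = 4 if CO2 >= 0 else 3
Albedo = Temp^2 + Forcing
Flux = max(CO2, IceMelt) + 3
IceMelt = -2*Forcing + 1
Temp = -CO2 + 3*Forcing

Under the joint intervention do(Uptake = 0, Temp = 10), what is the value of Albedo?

104

The joint intervention fixes Uptake = 0, Temp = 10, removing each variable's own equation.
Forcing = 4 if CO2 >= 0 else 3  [with CO2=3]  = 4
Albedo = Temp^2 + Forcing  [with Temp=10, Forcing=4]  = 104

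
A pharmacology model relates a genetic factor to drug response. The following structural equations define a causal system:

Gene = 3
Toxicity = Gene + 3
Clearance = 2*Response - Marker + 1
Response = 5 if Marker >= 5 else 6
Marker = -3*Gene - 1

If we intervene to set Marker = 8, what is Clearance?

do(Marker=8) replaces the equation Marker = -3*Gene - 1 with the constant Marker = 8.
Response = 5 if Marker >= 5 else 6  [with Marker=8]  = 5
Clearance = 2*Response - Marker + 1  [with Response=5, Marker=8]  = 3

3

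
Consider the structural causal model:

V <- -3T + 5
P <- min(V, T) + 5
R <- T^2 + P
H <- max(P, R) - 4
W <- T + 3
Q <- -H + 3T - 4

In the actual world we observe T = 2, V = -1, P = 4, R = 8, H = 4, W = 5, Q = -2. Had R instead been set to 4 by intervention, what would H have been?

0

Intervening sets R = 4 and removes its equation (R <- T^2 + P).
V = -3T + 5  [with T=2]  = -1
P = min(V, T) + 5  [with V=-1, T=2]  = 4
H = max(P, R) - 4  [with P=4, R=4]  = 0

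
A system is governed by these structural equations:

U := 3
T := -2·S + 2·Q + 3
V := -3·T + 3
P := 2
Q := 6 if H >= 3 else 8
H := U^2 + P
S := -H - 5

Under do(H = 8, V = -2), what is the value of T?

Under do(H = 8, V = -2), each intervened variable's structural equation is replaced by its fixed value.
S = -H - 5  [with H=8]  = -13
Q = 6 if H >= 3 else 8  [with H=8]  = 6
T = -2·S + 2·Q + 3  [with S=-13, Q=6]  = 41

41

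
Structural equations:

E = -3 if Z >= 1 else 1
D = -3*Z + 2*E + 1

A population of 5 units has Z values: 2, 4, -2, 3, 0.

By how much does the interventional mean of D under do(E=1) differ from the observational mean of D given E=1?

-7.2

Every unit gets E=1 under the intervention. D values become -3, -9, 9, -6, 3; E[D|do(E=1)] = -1.2.
Observing E=1 restricts to units where E's equation naturally yields 1: Z ∈ {-2, 0}. In that subpopulation D = 9, 3, mean 6.
Difference = -1.2 − 6 = -7.2.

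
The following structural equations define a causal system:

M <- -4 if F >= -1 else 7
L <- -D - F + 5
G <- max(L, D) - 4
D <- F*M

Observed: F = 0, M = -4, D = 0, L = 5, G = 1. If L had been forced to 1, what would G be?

Intervening sets L = 1 and removes its equation (L <- -D - F + 5).
M = -4 if F >= -1 else 7  [with F=0]  = -4
D = F*M  [with F=0, M=-4]  = 0
G = max(L, D) - 4  [with L=1, D=0]  = -3

-3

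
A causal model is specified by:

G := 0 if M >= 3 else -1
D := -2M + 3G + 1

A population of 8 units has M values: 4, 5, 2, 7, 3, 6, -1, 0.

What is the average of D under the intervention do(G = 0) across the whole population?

-5.5

do(G=0) breaks G's dependence on M. With G=0 fixed, D across the units is -7, -9, -3, -13, -5, -11, 3, 1, mean -5.5.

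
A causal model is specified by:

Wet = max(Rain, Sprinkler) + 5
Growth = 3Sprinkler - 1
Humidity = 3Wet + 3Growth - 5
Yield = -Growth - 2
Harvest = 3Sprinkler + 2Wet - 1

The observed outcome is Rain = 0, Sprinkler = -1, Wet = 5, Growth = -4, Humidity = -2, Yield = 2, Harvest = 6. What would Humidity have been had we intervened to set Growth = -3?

1

Intervening sets Growth = -3 and removes its equation (Growth = 3Sprinkler - 1).
Wet = max(Rain, Sprinkler) + 5  [with Rain=0, Sprinkler=-1]  = 5
Humidity = 3Wet + 3Growth - 5  [with Wet=5, Growth=-3]  = 1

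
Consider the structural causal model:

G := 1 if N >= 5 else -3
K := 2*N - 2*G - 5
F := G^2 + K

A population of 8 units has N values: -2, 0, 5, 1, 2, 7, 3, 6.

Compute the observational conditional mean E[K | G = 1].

5

Observing G=1 restricts to units where G's equation naturally yields 1: N ∈ {5, 7, 6}. In that subpopulation K = 3, 7, 5, mean 5.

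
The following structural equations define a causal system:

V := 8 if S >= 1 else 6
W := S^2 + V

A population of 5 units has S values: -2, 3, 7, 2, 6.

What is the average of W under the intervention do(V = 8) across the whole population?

28.4

Under do(V=8), V's equation is replaced by V=8 for every unit. Per-unit W: 12, 17, 57, 12, 44. Mean = 28.4.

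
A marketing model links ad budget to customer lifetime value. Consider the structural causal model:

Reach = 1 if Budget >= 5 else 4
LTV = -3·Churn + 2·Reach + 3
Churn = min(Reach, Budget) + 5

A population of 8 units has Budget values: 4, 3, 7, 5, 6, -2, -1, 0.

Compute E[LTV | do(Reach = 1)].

-10.75

Under do(Reach=1), Reach's equation is replaced by Reach=1 for every unit. Per-unit LTV: -13, -13, -13, -13, -13, -4, -7, -10. Mean = -10.75.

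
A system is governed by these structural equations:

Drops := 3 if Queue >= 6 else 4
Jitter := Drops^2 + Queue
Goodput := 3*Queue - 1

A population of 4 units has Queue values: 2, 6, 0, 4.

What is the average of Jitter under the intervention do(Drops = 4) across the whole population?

19

do(Drops=4) breaks Drops's dependence on Queue. With Drops=4 fixed, Jitter across the units is 18, 22, 16, 20, mean 19.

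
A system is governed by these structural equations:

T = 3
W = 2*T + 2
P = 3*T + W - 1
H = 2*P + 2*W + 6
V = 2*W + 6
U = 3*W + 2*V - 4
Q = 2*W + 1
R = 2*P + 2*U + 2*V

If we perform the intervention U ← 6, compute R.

88

Intervening sets U = 6 and removes its equation (U = 3*W + 2*V - 4).
W = 2*T + 2  [with T=3]  = 8
P = 3*T + W - 1  [with T=3, W=8]  = 16
V = 2*W + 6  [with W=8]  = 22
R = 2*P + 2*U + 2*V  [with P=16, U=6, V=22]  = 88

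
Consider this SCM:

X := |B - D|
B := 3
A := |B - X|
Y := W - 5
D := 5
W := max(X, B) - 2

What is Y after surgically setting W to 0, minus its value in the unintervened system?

The intervention breaks the incoming arrows to W: W := max(X, B) - 2 no longer applies, and W = 0.
Y = W - 5  [with W=0]  = -5
Without intervention: X = |B - D|  [with B=3, D=5]  = 2; W = max(X, B) - 2  [with X=2, B=3]  = 1; Y = W - 5  [with W=1]  = -4.
Change = -5 − (-4) = -1.

-1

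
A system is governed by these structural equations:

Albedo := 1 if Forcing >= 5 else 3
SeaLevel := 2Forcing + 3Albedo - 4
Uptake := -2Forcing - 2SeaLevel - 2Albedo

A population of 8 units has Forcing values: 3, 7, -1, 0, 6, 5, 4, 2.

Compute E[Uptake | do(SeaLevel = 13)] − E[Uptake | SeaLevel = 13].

4

do(SeaLevel=13) breaks SeaLevel's dependence on Forcing. With SeaLevel=13 fixed, Uptake across the units is -38, -42, -30, -32, -40, -38, -40, -36, mean -37.
Observing SeaLevel=13 restricts to units where SeaLevel's equation naturally yields 13: Forcing ∈ {7, 4}. In that subpopulation Uptake = -42, -40, mean -41.
Difference = -37 − (-41) = 4.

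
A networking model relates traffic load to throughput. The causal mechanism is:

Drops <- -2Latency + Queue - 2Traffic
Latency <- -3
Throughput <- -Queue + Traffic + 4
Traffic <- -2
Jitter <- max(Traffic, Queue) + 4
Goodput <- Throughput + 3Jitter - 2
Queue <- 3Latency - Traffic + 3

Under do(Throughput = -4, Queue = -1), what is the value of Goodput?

3

Under do(Throughput = -4, Queue = -1), each intervened variable's structural equation is replaced by its fixed value.
Jitter = max(Traffic, Queue) + 4  [with Traffic=-2, Queue=-1]  = 3
Goodput = Throughput + 3Jitter - 2  [with Throughput=-4, Jitter=3]  = 3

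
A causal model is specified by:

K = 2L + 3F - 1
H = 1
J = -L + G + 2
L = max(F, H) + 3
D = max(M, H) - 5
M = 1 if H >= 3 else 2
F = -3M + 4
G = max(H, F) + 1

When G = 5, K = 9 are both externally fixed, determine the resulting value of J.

3

Under do(G = 5, K = 9), each intervened variable's structural equation is replaced by its fixed value.
M = 1 if H >= 3 else 2  [with H=1]  = 2
F = -3M + 4  [with M=2]  = -2
L = max(F, H) + 3  [with F=-2, H=1]  = 4
J = -L + G + 2  [with L=4, G=5]  = 3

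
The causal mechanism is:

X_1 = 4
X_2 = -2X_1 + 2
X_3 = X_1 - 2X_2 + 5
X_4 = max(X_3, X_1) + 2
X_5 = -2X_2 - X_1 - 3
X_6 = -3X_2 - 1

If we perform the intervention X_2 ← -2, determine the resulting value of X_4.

Under do(X_2=-2), the mechanism X_2 = -2X_1 + 2 is discarded; X_2 is fixed at -2.
X_3 = X_1 - 2X_2 + 5  [with X_1=4, X_2=-2]  = 13
X_4 = max(X_3, X_1) + 2  [with X_3=13, X_1=4]  = 15

15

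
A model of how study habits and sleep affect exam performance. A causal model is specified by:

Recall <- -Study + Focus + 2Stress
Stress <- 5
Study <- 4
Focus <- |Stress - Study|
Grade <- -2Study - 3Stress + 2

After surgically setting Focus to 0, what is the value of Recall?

6

The intervention breaks the incoming arrows to Focus: Focus <- |Stress - Study| no longer applies, and Focus = 0.
Recall = -Study + Focus + 2Stress  [with Study=4, Focus=0, Stress=5]  = 6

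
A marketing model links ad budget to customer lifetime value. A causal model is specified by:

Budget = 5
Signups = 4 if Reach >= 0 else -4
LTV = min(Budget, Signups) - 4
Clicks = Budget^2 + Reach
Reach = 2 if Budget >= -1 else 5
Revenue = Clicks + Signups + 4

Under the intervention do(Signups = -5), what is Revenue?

26

Intervening sets Signups = -5 and removes its equation (Signups = 4 if Reach >= 0 else -4).
Reach = 2 if Budget >= -1 else 5  [with Budget=5]  = 2
Clicks = Budget^2 + Reach  [with Budget=5, Reach=2]  = 27
Revenue = Clicks + Signups + 4  [with Clicks=27, Signups=-5]  = 26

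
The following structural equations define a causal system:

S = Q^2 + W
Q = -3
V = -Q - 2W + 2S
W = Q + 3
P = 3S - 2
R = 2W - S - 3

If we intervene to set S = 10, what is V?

The intervention breaks the incoming arrows to S: S = Q^2 + W no longer applies, and S = 10.
W = Q + 3  [with Q=-3]  = 0
V = -Q - 2W + 2S  [with Q=-3, W=0, S=10]  = 23

23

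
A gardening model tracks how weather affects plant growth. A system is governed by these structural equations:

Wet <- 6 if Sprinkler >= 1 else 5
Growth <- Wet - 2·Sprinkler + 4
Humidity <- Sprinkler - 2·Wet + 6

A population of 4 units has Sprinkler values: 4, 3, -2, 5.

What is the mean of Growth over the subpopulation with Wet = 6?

E[Growth|Wet=6] averages over only the 3 units with Wet=6 (Sprinkler = 4, 3, 5): Growth = 2, 4, 0, mean 2.

2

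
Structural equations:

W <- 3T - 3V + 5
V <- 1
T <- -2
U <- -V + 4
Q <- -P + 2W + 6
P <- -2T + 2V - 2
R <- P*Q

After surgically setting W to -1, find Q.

0

do(W=-1) replaces the equation W <- 3T - 3V + 5 with the constant W = -1.
P = -2T + 2V - 2  [with T=-2, V=1]  = 4
Q = -P + 2W + 6  [with P=4, W=-1]  = 0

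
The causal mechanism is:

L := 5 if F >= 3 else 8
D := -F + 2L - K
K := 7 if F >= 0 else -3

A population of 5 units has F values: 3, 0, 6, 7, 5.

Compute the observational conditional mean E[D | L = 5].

-2.25

Conditioning on L=5 selects the 4 unit(s) with F ∈ {3, 6, 7, 5}. Their D values: 0, -3, -4, -2. Mean = -2.25.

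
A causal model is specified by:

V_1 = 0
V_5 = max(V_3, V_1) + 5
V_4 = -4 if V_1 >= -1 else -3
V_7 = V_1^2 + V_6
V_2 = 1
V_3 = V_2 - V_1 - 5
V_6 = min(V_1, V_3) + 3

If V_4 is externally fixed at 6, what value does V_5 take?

5

Intervening sets V_4 = 6 and removes its equation (V_4 = -4 if V_1 >= -1 else -3).
No directed path runs from V_4 to V_5, so V_5 keeps its natural value.
V_3 = V_2 - V_1 - 5  [with V_2=1, V_1=0]  = -4
V_5 = max(V_3, V_1) + 5  [with V_3=-4, V_1=0]  = 5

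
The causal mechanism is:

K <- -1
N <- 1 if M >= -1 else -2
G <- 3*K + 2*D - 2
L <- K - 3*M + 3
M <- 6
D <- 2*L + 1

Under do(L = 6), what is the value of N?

1

The intervention breaks the incoming arrows to L: L <- K - 3*M + 3 no longer applies, and L = 6.
N is not downstream of the intervention, so its value is determined by the original equations.
N = 1 if M >= -1 else -2  [with M=6]  = 1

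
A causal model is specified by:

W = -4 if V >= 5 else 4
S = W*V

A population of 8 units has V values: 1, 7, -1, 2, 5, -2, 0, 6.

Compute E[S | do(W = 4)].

Every unit gets W=4 under the intervention. S values become 4, 28, -4, 8, 20, -8, 0, 24; E[S|do(W=4)] = 9.

9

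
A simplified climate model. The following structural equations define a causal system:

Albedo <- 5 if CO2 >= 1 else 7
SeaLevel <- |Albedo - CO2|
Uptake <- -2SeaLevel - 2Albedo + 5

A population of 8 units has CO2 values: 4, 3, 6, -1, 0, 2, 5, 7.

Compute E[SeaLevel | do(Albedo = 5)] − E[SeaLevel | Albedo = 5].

1

Under do(Albedo=5), Albedo's equation is replaced by Albedo=5 for every unit. Per-unit SeaLevel: 1, 2, 1, 6, 5, 3, 0, 2. Mean = 2.5.
E[SeaLevel|Albedo=5] averages over only the 6 units with Albedo=5 (CO2 = 4, 3, 6, 2, 5, 7): SeaLevel = 1, 2, 1, 3, 0, 2, mean 1.5.
Difference = 2.5 − 1.5 = 1.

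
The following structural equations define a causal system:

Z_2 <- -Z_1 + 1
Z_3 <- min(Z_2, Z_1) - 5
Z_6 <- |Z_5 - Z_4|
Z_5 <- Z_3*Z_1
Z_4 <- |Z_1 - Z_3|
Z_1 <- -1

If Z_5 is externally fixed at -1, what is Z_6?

The intervention breaks the incoming arrows to Z_5: Z_5 <- Z_3*Z_1 no longer applies, and Z_5 = -1.
Z_2 = -Z_1 + 1  [with Z_1=-1]  = 2
Z_3 = min(Z_2, Z_1) - 5  [with Z_2=2, Z_1=-1]  = -6
Z_4 = |Z_1 - Z_3|  [with Z_1=-1, Z_3=-6]  = 5
Z_6 = |Z_5 - Z_4|  [with Z_5=-1, Z_4=5]  = 6

6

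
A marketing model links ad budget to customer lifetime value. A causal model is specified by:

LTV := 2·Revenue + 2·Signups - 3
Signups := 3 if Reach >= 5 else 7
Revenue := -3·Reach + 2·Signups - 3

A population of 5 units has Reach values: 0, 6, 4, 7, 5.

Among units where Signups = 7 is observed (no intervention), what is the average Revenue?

5

E[Revenue|Signups=7] averages over only the 2 units with Signups=7 (Reach = 0, 4): Revenue = 11, -1, mean 5.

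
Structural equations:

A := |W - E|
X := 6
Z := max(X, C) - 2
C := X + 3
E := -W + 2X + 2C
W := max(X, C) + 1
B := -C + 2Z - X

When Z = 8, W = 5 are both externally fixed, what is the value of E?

25

Setting Z = 8, W = 5 by intervention discards those variables' equations.
C = X + 3  [with X=6]  = 9
E = -W + 2X + 2C  [with W=5, X=6, C=9]  = 25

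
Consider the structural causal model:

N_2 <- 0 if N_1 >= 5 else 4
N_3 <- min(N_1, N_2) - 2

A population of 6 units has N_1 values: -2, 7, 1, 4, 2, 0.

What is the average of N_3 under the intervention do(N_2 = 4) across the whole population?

Every unit gets N_2=4 under the intervention. N_3 values become -4, 2, -1, 2, 0, -2; E[N_3|do(N_2=4)] = -0.5.

-0.5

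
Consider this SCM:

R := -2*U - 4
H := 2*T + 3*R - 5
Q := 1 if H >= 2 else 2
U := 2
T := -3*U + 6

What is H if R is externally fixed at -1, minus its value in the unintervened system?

The intervention breaks the incoming arrows to R: R := -2*U - 4 no longer applies, and R = -1.
T = -3*U + 6  [with U=2]  = 0
H = 2*T + 3*R - 5  [with T=0, R=-1]  = -8
Without intervention: T = -3*U + 6  [with U=2]  = 0; R = -2*U - 4  [with U=2]  = -8; H = 2*T + 3*R - 5  [with T=0, R=-8]  = -29.
Change = -8 − (-29) = 21.

21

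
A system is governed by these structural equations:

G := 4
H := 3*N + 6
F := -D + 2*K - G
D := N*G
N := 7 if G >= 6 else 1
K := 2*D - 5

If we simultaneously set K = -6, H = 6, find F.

The joint intervention fixes K = -6, H = 6, removing each variable's own equation.
N = 7 if G >= 6 else 1  [with G=4]  = 1
D = N*G  [with N=1, G=4]  = 4
F = -D + 2*K - G  [with D=4, K=-6, G=4]  = -20

-20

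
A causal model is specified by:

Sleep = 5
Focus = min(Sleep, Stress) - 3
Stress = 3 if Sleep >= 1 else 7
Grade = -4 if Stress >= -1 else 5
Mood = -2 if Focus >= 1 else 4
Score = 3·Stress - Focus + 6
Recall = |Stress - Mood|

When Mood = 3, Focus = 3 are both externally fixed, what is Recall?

0

The joint intervention fixes Mood = 3, Focus = 3, removing each variable's own equation.
Stress = 3 if Sleep >= 1 else 7  [with Sleep=5]  = 3
Recall = |Stress - Mood|  [with Stress=3, Mood=3]  = 0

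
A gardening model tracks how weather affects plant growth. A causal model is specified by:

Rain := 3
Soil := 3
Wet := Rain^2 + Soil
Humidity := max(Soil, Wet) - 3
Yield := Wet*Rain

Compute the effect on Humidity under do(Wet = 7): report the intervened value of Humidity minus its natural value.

-5

The intervention breaks the incoming arrows to Wet: Wet := Rain^2 + Soil no longer applies, and Wet = 7.
Humidity = max(Soil, Wet) - 3  [with Soil=3, Wet=7]  = 4
Without intervention: Wet = Rain^2 + Soil  [with Rain=3, Soil=3]  = 12; Humidity = max(Soil, Wet) - 3  [with Soil=3, Wet=12]  = 9.
Change = 4 − 9 = -5.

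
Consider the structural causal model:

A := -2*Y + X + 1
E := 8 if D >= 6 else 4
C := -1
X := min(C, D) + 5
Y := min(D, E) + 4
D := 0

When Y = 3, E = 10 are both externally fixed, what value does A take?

-1

The joint intervention fixes Y = 3, E = 10, removing each variable's own equation.
X = min(C, D) + 5  [with C=-1, D=0]  = 4
A = -2*Y + X + 1  [with Y=3, X=4]  = -1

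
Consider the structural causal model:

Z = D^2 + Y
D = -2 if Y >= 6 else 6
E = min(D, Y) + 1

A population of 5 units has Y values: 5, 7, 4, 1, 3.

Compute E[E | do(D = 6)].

4.8

The intervention sets D=6 in all 5 units regardless of Y. Recomputing E per unit gives 6, 7, 5, 2, 4; average 4.8.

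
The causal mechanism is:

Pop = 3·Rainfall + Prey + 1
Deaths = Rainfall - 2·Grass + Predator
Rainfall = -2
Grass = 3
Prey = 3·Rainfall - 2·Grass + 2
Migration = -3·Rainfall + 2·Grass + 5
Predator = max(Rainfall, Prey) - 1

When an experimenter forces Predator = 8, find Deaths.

Intervening sets Predator = 8 and removes its equation (Predator = max(Rainfall, Prey) - 1).
Deaths = Rainfall - 2·Grass + Predator  [with Rainfall=-2, Grass=3, Predator=8]  = 0

0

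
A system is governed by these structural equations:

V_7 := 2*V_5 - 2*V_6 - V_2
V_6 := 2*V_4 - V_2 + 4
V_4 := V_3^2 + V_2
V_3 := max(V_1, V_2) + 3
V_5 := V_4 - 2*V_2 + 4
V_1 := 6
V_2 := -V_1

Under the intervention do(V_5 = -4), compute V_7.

-322

Under do(V_5=-4), the mechanism V_5 := V_4 - 2*V_2 + 4 is discarded; V_5 is fixed at -4.
V_2 = -V_1  [with V_1=6]  = -6
V_3 = max(V_1, V_2) + 3  [with V_1=6, V_2=-6]  = 9
V_4 = V_3^2 + V_2  [with V_3=9, V_2=-6]  = 75
V_6 = 2*V_4 - V_2 + 4  [with V_4=75, V_2=-6]  = 160
V_7 = 2*V_5 - 2*V_6 - V_2  [with V_5=-4, V_6=160, V_2=-6]  = -322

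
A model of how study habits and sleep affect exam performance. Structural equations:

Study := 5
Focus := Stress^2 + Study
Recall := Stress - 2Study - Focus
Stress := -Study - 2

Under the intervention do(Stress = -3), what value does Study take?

Under do(Stress=-3), the mechanism Stress := -Study - 2 is discarded; Stress is fixed at -3.
Study is not downstream of the intervention, so its value is determined by the original equations.

5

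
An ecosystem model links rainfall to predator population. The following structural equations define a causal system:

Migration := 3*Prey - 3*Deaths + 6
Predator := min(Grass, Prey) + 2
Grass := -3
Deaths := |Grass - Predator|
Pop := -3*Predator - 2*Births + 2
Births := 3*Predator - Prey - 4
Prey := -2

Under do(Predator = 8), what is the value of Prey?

-2

Under do(Predator=8), the mechanism Predator := min(Grass, Prey) + 2 is discarded; Predator is fixed at 8.
Since Prey is not a descendant of the intervened variable, it is unaffected.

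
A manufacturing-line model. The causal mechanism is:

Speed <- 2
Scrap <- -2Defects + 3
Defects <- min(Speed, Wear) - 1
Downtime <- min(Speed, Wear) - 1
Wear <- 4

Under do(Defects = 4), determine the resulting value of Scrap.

The intervention breaks the incoming arrows to Defects: Defects <- min(Speed, Wear) - 1 no longer applies, and Defects = 4.
Scrap = -2Defects + 3  [with Defects=4]  = -5

-5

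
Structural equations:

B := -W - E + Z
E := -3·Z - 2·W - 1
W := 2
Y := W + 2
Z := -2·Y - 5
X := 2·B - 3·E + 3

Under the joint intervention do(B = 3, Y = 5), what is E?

Setting B = 3, Y = 5 by intervention discards those variables' equations.
Z = -2·Y - 5  [with Y=5]  = -15
E = -3·Z - 2·W - 1  [with Z=-15, W=2]  = 40

40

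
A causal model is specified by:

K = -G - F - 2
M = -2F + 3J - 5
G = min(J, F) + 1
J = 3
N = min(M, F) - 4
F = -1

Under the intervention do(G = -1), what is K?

0

The intervention breaks the incoming arrows to G: G = min(J, F) + 1 no longer applies, and G = -1.
K = -G - F - 2  [with G=-1, F=-1]  = 0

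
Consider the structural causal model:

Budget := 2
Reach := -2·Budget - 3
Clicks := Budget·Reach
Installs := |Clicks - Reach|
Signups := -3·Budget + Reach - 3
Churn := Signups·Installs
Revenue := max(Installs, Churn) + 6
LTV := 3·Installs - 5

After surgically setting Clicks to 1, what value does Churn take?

The intervention breaks the incoming arrows to Clicks: Clicks := Budget·Reach no longer applies, and Clicks = 1.
Reach = -2·Budget - 3  [with Budget=2]  = -7
Installs = |Clicks - Reach|  [with Clicks=1, Reach=-7]  = 8
Signups = -3·Budget + Reach - 3  [with Budget=2, Reach=-7]  = -16
Churn = Signups·Installs  [with Signups=-16, Installs=8]  = -128

-128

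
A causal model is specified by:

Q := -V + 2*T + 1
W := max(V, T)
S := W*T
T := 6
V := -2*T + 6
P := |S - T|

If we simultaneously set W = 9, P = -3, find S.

54

Setting W = 9, P = -3 by intervention discards those variables' equations.
S = W*T  [with W=9, T=6]  = 54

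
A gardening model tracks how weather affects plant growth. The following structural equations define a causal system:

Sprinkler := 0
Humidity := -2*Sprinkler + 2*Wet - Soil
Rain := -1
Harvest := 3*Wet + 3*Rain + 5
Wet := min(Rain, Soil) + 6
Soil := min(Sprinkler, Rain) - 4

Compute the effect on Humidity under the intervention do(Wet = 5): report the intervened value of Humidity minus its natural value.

Intervening sets Wet = 5 and removes its equation (Wet := min(Rain, Soil) + 6).
Soil = min(Sprinkler, Rain) - 4  [with Sprinkler=0, Rain=-1]  = -5
Humidity = -2*Sprinkler + 2*Wet - Soil  [with Sprinkler=0, Wet=5, Soil=-5]  = 15
Without intervention: Soil = min(Sprinkler, Rain) - 4  [with Sprinkler=0, Rain=-1]  = -5; Wet = min(Rain, Soil) + 6  [with Rain=-1, Soil=-5]  = 1; Humidity = -2*Sprinkler + 2*Wet - Soil  [with Sprinkler=0, Wet=1, Soil=-5]  = 7.
Change = 15 − 7 = 8.

8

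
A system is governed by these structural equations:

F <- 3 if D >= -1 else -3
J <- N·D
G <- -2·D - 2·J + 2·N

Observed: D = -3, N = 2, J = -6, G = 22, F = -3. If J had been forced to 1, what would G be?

The intervention breaks the incoming arrows to J: J <- N·D no longer applies, and J = 1.
G = -2·D - 2·J + 2·N  [with D=-3, J=1, N=2]  = 8

8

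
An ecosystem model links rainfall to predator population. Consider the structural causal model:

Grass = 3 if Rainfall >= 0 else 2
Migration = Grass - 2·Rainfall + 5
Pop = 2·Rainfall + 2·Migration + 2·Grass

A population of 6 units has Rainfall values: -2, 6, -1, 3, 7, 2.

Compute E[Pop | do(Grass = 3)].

17

The intervention sets Grass=3 in all 6 units regardless of Rainfall. Recomputing Pop per unit gives 26, 10, 24, 16, 8, 18; average 17.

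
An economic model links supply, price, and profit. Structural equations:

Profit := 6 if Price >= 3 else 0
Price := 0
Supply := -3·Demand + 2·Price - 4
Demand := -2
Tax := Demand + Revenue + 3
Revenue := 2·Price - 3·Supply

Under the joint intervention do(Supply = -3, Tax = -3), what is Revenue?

The joint intervention fixes Supply = -3, Tax = -3, removing each variable's own equation.
Revenue = 2·Price - 3·Supply  [with Price=0, Supply=-3]  = 9

9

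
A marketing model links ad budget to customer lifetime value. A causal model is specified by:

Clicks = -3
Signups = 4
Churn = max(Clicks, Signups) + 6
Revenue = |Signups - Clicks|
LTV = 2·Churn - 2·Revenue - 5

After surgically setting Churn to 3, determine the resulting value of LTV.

do(Churn=3) replaces the equation Churn = max(Clicks, Signups) + 6 with the constant Churn = 3.
Revenue = |Signups - Clicks|  [with Signups=4, Clicks=-3]  = 7
LTV = 2·Churn - 2·Revenue - 5  [with Churn=3, Revenue=7]  = -13

-13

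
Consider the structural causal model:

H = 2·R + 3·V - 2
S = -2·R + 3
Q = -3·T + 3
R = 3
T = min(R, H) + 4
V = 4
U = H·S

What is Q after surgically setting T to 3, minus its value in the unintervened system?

12

Intervening sets T = 3 and removes its equation (T = min(R, H) + 4).
Q = -3·T + 3  [with T=3]  = -6
Without intervention: H = 2·R + 3·V - 2  [with R=3, V=4]  = 16; T = min(R, H) + 4  [with R=3, H=16]  = 7; Q = -3·T + 3  [with T=7]  = -18.
Change = -6 − (-18) = 12.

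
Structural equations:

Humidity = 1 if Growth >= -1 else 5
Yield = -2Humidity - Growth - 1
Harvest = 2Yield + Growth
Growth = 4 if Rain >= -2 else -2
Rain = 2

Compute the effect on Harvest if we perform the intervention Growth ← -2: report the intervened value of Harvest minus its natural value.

do(Growth=-2) replaces the equation Growth = 4 if Rain >= -2 else -2 with the constant Growth = -2.
Humidity = 1 if Growth >= -1 else 5  [with Growth=-2]  = 5
Yield = -2Humidity - Growth - 1  [with Humidity=5, Growth=-2]  = -9
Harvest = 2Yield + Growth  [with Yield=-9, Growth=-2]  = -20
Without intervention: Growth = 4 if Rain >= -2 else -2  [with Rain=2]  = 4; Humidity = 1 if Growth >= -1 else 5  [with Growth=4]  = 1; Yield = -2Humidity - Growth - 1  [with Humidity=1, Growth=4]  = -7; Harvest = 2Yield + Growth  [with Yield=-7, Growth=4]  = -10.
Change = -20 − (-10) = -10.

-10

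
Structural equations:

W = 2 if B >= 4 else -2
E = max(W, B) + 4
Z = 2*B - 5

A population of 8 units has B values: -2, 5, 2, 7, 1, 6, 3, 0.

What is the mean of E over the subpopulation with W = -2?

4.8

Conditioning on W=-2 selects the 5 unit(s) with B ∈ {-2, 2, 1, 3, 0}. Their E values: 2, 6, 5, 7, 4. Mean = 4.8.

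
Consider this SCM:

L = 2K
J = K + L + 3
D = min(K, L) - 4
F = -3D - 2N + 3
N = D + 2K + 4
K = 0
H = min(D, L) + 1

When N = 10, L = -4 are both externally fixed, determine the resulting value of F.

7

Setting N = 10, L = -4 by intervention discards those variables' equations.
D = min(K, L) - 4  [with K=0, L=-4]  = -8
F = -3D - 2N + 3  [with D=-8, N=10]  = 7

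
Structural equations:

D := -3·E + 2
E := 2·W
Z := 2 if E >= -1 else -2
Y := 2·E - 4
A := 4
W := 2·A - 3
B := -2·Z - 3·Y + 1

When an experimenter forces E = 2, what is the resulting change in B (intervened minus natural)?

The intervention breaks the incoming arrows to E: E := 2·W no longer applies, and E = 2.
Z = 2 if E >= -1 else -2  [with E=2]  = 2
Y = 2·E - 4  [with E=2]  = 0
B = -2·Z - 3·Y + 1  [with Z=2, Y=0]  = -3
Without intervention: W = 2·A - 3  [with A=4]  = 5; E = 2·W  [with W=5]  = 10; Z = 2 if E >= -1 else -2  [with E=10]  = 2; Y = 2·E - 4  [with E=10]  = 16; B = -2·Z - 3·Y + 1  [with Z=2, Y=16]  = -51.
Change = -3 − (-51) = 48.

48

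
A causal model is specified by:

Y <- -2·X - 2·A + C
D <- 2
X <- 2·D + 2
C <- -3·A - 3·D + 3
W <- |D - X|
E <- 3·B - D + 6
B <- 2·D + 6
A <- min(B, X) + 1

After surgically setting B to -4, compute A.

-3

The intervention breaks the incoming arrows to B: B <- 2·D + 6 no longer applies, and B = -4.
X = 2·D + 2  [with D=2]  = 6
A = min(B, X) + 1  [with B=-4, X=6]  = -3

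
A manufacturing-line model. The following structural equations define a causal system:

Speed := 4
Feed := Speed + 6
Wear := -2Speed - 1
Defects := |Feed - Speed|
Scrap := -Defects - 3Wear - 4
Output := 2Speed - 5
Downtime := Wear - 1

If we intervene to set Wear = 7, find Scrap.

-31

do(Wear=7) replaces the equation Wear := -2Speed - 1 with the constant Wear = 7.
Feed = Speed + 6  [with Speed=4]  = 10
Defects = |Feed - Speed|  [with Feed=10, Speed=4]  = 6
Scrap = -Defects - 3Wear - 4  [with Defects=6, Wear=7]  = -31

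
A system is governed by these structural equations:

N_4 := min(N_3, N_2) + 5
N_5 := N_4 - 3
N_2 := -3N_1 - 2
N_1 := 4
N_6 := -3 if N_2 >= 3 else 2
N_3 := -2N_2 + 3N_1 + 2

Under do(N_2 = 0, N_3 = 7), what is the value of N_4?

Setting N_2 = 0, N_3 = 7 by intervention discards those variables' equations.
N_4 = min(N_3, N_2) + 5  [with N_3=7, N_2=0]  = 5

5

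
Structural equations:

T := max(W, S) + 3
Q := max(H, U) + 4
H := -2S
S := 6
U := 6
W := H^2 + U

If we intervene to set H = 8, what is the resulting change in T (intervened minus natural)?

The intervention breaks the incoming arrows to H: H := -2S no longer applies, and H = 8.
W = H^2 + U  [with H=8, U=6]  = 70
T = max(W, S) + 3  [with W=70, S=6]  = 73
Without intervention: H = -2S  [with S=6]  = -12; W = H^2 + U  [with H=-12, U=6]  = 150; T = max(W, S) + 3  [with W=150, S=6]  = 153.
Change = 73 − 153 = -80.

-80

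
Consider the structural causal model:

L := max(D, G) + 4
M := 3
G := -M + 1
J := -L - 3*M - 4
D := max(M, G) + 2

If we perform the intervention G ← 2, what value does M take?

Under do(G=2), the mechanism G := -M + 1 is discarded; G is fixed at 2.
M is not downstream of the intervention, so its value is determined by the original equations.

3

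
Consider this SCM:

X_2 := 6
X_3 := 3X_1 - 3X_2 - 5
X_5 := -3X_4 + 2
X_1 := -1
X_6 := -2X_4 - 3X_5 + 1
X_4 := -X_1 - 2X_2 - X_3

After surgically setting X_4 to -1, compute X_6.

-12

Under do(X_4=-1), the mechanism X_4 := -X_1 - 2X_2 - X_3 is discarded; X_4 is fixed at -1.
X_5 = -3X_4 + 2  [with X_4=-1]  = 5
X_6 = -2X_4 - 3X_5 + 1  [with X_4=-1, X_5=5]  = -12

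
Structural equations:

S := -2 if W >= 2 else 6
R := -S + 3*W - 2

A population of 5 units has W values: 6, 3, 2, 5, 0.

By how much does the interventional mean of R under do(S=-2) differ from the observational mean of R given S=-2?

Every unit gets S=-2 under the intervention. R values become 18, 9, 6, 15, 0; E[R|do(S=-2)] = 9.6.
Conditioning on S=-2 selects the 4 unit(s) with W ∈ {6, 3, 2, 5}. Their R values: 18, 9, 6, 15. Mean = 12.
Difference = 9.6 − 12 = -2.4.

-2.4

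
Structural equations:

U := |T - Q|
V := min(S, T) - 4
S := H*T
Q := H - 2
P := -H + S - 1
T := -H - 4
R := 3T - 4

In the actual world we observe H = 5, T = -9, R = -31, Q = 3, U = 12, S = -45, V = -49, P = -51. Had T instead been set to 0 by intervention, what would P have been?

do(T=0) replaces the equation T := -H - 4 with the constant T = 0.
S = H*T  [with H=5, T=0]  = 0
P = -H + S - 1  [with H=5, S=0]  = -6

-6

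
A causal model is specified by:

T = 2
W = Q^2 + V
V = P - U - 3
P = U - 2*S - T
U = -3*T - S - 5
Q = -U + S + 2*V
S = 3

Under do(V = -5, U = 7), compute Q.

The joint intervention fixes V = -5, U = 7, removing each variable's own equation.
Q = -U + S + 2*V  [with U=7, S=3, V=-5]  = -14

-14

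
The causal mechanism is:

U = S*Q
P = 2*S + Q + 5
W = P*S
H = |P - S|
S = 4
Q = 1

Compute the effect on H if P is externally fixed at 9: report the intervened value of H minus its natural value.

-5

Under do(P=9), the mechanism P = 2*S + Q + 5 is discarded; P is fixed at 9.
H = |P - S|  [with P=9, S=4]  = 5
Without intervention: P = 2*S + Q + 5  [with S=4, Q=1]  = 14; H = |P - S|  [with P=14, S=4]  = 10.
Change = 5 − 10 = -5.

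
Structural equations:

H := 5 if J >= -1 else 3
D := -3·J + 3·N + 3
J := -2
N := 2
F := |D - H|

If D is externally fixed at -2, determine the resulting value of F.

5

do(D=-2) replaces the equation D := -3·J + 3·N + 3 with the constant D = -2.
H = 5 if J >= -1 else 3  [with J=-2]  = 3
F = |D - H|  [with D=-2, H=3]  = 5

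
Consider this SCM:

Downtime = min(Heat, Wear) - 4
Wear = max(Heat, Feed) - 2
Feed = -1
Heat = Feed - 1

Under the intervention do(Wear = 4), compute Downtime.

-6

The intervention breaks the incoming arrows to Wear: Wear = max(Heat, Feed) - 2 no longer applies, and Wear = 4.
Heat = Feed - 1  [with Feed=-1]  = -2
Downtime = min(Heat, Wear) - 4  [with Heat=-2, Wear=4]  = -6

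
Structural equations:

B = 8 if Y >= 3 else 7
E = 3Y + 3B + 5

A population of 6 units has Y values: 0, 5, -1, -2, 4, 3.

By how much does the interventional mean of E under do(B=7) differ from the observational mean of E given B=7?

7.5

The intervention sets B=7 in all 6 units regardless of Y. Recomputing E per unit gives 26, 41, 23, 20, 38, 35; average 30.5.
E[E|B=7] averages over only the 3 units with B=7 (Y = 0, -1, -2): E = 26, 23, 20, mean 23.
Difference = 30.5 − 23 = 7.5.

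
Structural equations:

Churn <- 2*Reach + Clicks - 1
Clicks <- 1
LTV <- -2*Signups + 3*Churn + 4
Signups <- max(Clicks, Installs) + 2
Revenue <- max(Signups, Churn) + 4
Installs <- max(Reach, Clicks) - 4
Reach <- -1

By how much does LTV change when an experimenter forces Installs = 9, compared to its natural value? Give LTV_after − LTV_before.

The intervention breaks the incoming arrows to Installs: Installs <- max(Reach, Clicks) - 4 no longer applies, and Installs = 9.
Signups = max(Clicks, Installs) + 2  [with Clicks=1, Installs=9]  = 11
Churn = 2*Reach + Clicks - 1  [with Reach=-1, Clicks=1]  = -2
LTV = -2*Signups + 3*Churn + 4  [with Signups=11, Churn=-2]  = -24
Without intervention: Installs = max(Reach, Clicks) - 4  [with Reach=-1, Clicks=1]  = -3; Signups = max(Clicks, Installs) + 2  [with Clicks=1, Installs=-3]  = 3; Churn = 2*Reach + Clicks - 1  [with Reach=-1, Clicks=1]  = -2; LTV = -2*Signups + 3*Churn + 4  [with Signups=3, Churn=-2]  = -8.
Change = -24 − (-8) = -16.

-16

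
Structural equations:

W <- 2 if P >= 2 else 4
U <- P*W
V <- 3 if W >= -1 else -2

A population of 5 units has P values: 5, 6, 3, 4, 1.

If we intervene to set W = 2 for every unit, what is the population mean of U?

7.6

The intervention sets W=2 in all 5 units regardless of P. Recomputing U per unit gives 10, 12, 6, 8, 2; average 7.6.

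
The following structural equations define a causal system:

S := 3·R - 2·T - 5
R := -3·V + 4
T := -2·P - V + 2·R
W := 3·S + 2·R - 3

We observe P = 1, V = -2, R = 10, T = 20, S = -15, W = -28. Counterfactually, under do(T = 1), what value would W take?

Under do(T=1), the mechanism T := -2·P - V + 2·R is discarded; T is fixed at 1.
R = -3·V + 4  [with V=-2]  = 10
S = 3·R - 2·T - 5  [with R=10, T=1]  = 23
W = 3·S + 2·R - 3  [with S=23, R=10]  = 86

86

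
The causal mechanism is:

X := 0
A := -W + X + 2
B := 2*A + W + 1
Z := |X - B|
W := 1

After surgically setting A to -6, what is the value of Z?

do(A=-6) replaces the equation A := -W + X + 2 with the constant A = -6.
B = 2*A + W + 1  [with A=-6, W=1]  = -10
Z = |X - B|  [with X=0, B=-10]  = 10

10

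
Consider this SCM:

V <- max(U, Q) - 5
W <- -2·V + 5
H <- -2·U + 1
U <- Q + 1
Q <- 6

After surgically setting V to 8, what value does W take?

-11

do(V=8) replaces the equation V <- max(U, Q) - 5 with the constant V = 8.
W = -2·V + 5  [with V=8]  = -11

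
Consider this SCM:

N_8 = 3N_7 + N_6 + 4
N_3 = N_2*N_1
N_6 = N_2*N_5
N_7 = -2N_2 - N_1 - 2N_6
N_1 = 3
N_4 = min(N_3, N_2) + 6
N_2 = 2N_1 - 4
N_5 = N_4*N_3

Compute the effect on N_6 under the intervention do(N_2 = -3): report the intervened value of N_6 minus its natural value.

-177

Under do(N_2=-3), the mechanism N_2 = 2N_1 - 4 is discarded; N_2 is fixed at -3.
N_3 = N_2*N_1  [with N_2=-3, N_1=3]  = -9
N_4 = min(N_3, N_2) + 6  [with N_3=-9, N_2=-3]  = -3
N_5 = N_4*N_3  [with N_4=-3, N_3=-9]  = 27
N_6 = N_2*N_5  [with N_2=-3, N_5=27]  = -81
Without intervention: N_2 = 2N_1 - 4  [with N_1=3]  = 2; N_3 = N_2*N_1  [with N_2=2, N_1=3]  = 6; N_4 = min(N_3, N_2) + 6  [with N_3=6, N_2=2]  = 8; N_5 = N_4*N_3  [with N_4=8, N_3=6]  = 48; N_6 = N_2*N_5  [with N_2=2, N_5=48]  = 96.
Change = -81 − 96 = -177.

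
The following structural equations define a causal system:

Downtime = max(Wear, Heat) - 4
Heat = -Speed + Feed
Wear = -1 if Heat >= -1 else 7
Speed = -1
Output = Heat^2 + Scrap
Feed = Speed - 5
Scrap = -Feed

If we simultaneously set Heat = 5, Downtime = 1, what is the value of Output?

Under do(Heat = 5, Downtime = 1), each intervened variable's structural equation is replaced by its fixed value.
Feed = Speed - 5  [with Speed=-1]  = -6
Scrap = -Feed  [with Feed=-6]  = 6
Output = Heat^2 + Scrap  [with Heat=5, Scrap=6]  = 31

31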